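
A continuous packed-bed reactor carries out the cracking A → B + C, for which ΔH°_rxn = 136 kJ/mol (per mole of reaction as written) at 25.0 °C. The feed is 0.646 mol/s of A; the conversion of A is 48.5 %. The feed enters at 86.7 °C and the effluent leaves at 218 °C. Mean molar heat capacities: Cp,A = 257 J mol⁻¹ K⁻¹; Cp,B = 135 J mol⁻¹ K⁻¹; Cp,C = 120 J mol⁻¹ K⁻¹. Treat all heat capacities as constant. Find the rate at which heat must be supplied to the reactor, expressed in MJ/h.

Extent of reaction ξ = 0.485 × 0.646 = 0.31331 mol/s
Reaction term: ξ·ΔH°_rxn = 0.31331 × 136 = 42.61 kJ/s
Sensible, feed 86.7→25 °C: -10.244 kJ/s
Outlet flows (mol/s): A 0.33269, B 0.31331, C 0.31331
Sensible, products 25→218 °C: 31.921 kJ/s
Q = ΔH = 64.288 kJ/s = 64.288 kW
Heat supplied = 231.44 MJ/h

Q_in = 231 MJ/h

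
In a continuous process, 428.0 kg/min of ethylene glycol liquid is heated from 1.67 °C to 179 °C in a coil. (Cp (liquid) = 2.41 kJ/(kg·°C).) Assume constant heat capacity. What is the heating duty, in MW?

Q = 3.05 MW

Q = ṁ·Cp·ΔT = 428.0 × 2.41 × (179 − 1.67) = 182910 kJ/min
Converting: 182910 / 60 s = 3048.5 kW
Heating duty = 3.0485 MW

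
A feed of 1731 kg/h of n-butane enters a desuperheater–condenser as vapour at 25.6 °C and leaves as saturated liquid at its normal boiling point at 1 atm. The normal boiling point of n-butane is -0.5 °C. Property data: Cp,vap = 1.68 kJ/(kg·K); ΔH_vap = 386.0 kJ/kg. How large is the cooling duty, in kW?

Q_c = 207 kW

vapour 25.6→-0.5 °C: -43.848 kJ/kg
condensation at -0.5 °C: -386 kJ/kg
Δh = -43.848 + -386 = -429.85 kJ/kg
Q = ṁ·Δh = 1731 kg/h × -429.85 kJ/kg = -744070 kJ/h
|Q| = 206.69 kW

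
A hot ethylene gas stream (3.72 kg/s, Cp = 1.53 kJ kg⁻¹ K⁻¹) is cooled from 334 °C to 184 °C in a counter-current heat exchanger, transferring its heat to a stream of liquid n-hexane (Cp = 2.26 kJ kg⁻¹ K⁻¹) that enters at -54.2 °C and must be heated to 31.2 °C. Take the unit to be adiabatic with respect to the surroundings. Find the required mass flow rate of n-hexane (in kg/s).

ṁ_c = 4.42 kg/s

Heat released by hot stream: Q = 3.72 × 1.53 × (334 − 184) = 853.74 kJ/s
Energy balance on cold side (adiabatic exchanger): Q = ṁ_c·Cp_c·(T_c,out − T_c,in)
ṁ_c = 853.74 / [2.26 × (31.2 − -54.2)] = 4.4234 kg/s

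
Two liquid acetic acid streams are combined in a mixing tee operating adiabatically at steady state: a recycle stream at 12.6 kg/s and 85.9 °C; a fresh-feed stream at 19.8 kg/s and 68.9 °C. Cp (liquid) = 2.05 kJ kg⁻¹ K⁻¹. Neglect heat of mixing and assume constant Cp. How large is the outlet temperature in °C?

No heat crosses the boundary, so H_out = H_in.
T_out = Σ ṁᵢCp,ᵢTᵢ / Σ ṁᵢCp,ᵢ
      = 5015.4 / 66.42 = 75.511 °C

T_out = 75.5 °C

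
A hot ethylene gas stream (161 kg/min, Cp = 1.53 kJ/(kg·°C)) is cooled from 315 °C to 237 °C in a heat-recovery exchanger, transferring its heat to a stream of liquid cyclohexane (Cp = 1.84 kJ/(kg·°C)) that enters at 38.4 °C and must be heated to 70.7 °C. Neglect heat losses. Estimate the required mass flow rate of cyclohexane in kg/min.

Heat released by hot stream: Q = 161 × 1.53 × (315 − 237) = 19214 kJ/min
Energy balance on cold side (adiabatic exchanger): Q = ṁ_c·Cp_c·(T_c,out − T_c,in)
ṁ_c = 19214 / [1.84 × (70.7 − 38.4)] = 323.29 kg/min

ṁ_c = 323 kg/min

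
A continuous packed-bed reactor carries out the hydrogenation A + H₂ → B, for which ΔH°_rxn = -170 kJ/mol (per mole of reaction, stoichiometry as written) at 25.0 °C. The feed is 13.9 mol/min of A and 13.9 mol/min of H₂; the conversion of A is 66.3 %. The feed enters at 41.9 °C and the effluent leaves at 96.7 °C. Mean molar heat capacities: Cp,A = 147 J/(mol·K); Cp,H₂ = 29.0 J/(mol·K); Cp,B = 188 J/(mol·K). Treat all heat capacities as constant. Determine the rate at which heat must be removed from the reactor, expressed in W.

Extent of reaction ξ = 0.663 × 13.9 = 9.2157 mol/min
Reaction term: ξ·ΔH°_rxn = 9.2157 × -170 = -1566.7 kJ/min
Sensible, feed 41.9→25 °C: -41.344 kJ/min
Outlet flows (mol/min): A 4.6843, H₂ 4.6843, B 9.2157
Sensible, products 25→96.7 °C: 183.34 kJ/min
Q = ΔH = -1424.7 kJ/min = -23.745 kW
Heat removed = 23745 W

Q_out = 23700 W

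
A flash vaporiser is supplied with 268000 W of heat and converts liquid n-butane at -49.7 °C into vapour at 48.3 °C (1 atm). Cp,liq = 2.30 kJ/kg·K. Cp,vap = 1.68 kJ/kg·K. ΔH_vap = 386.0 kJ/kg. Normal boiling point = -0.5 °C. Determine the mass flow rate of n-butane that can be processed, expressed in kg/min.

ṁ = 27.7 kg/min

Δh = 2.30×(-0.5−-49.7) + 386.0 + 1.68×(48.3−-0.5) = 581.14 kJ/kg
Q = 268000 W = 268 kJ/s = 16080 kJ/min
ṁ = Q/Δh = 16080 / 581.14 = 27.67 kg/min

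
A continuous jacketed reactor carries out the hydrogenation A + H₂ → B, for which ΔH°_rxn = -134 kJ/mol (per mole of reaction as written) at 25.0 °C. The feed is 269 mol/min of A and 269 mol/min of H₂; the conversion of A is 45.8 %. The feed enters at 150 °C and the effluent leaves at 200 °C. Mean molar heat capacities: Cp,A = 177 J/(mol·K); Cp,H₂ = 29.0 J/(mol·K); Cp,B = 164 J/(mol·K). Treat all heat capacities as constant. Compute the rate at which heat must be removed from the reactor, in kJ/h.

Q_out = 879000 kJ/h

Extent of reaction ξ = 0.458 × 269 = 123.2 mol/min
Reaction term: ξ·ΔH°_rxn = 123.2 × -134 = -16509 kJ/min
Sensible, feed 150→25 °C: -6926.8 kJ/min
Outlet flows (mol/min): A 145.8, H₂ 145.8, B 123.2
Sensible, products 25→200 °C: 8791.9 kJ/min
Q = ΔH = -14644 kJ/min = -244.07 kW
Heat removed = 878630 kJ/h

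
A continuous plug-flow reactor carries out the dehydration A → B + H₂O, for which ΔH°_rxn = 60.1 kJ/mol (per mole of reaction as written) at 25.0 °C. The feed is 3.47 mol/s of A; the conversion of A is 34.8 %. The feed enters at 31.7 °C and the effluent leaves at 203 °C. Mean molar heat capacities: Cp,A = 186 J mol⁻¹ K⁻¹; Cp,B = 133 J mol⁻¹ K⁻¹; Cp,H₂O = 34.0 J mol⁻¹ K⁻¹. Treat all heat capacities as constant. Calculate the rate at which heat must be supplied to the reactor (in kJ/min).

Extent of reaction ξ = 0.348 × 3.47 = 1.2076 mol/s
Reaction term: ξ·ΔH°_rxn = 1.2076 × 60.1 = 72.574 kJ/s
Sensible, feed 31.7→25 °C: -4.3243 kJ/s
Outlet flows (mol/s): A 2.2624, B 1.2076, H₂O 1.2076
Sensible, products 25→203 °C: 110.8 kJ/s
Q = ΔH = 179.05 kJ/s = 179.05 kW
Heat supplied = 10743 kJ/min

Q_in = 10700 kJ/min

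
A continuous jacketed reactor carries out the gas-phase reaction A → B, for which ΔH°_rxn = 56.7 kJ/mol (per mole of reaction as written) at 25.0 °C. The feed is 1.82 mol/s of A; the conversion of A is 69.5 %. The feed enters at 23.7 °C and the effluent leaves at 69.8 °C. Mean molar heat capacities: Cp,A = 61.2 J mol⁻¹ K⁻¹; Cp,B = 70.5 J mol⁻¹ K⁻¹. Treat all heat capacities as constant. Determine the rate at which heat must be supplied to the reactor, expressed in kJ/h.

Q_in = 279000 kJ/h

Extent of reaction ξ = 0.695 × 1.82 = 1.2649 mol/s
Reaction term: ξ·ΔH°_rxn = 1.2649 × 56.7 = 71.72 kJ/s
Sensible, feed 23.7→25 °C: 0.1448 kJ/s
Outlet flows (mol/s): A 0.5551, B 1.2649
Sensible, products 25→69.8 °C: 5.517 kJ/s
Q = ΔH = 77.382 kJ/s = 77.382 kW
Heat supplied = 278570 kJ/h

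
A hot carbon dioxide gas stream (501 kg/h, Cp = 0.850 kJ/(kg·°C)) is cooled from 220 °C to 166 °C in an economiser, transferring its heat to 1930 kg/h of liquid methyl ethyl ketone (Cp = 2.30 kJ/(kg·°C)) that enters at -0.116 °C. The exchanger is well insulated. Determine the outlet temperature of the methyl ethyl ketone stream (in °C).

Heat released by hot stream: Q = 501 × 0.850 × (220 − 166) = 22996 kJ/h
Energy balance on cold side (adiabatic exchanger): Q = ṁ_c·Cp_c·(T_c,out − T_c,in)
T_c,out = -0.116 + 22996/(1930 × 2.30) = 5.0644 °C

T_c,out = 5.06 °C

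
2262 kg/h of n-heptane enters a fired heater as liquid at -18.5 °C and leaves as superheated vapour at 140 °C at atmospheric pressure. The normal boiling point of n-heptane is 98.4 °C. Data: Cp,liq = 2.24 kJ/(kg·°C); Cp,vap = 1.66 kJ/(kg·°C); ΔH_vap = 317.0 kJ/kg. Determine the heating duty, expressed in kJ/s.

liquid -18.5→98.4 °C: 261.86 kJ/kg
vaporisation at 98.4 °C: 317 kJ/kg
vapour 98.4→140 °C: 69.056 kJ/kg
Δh = 261.86 + 317 + 69.056 = 647.91 kJ/kg
Q = ṁ·Δh = 2262 kg/h × 647.91 kJ/kg = 1.4656e+06 kJ/h
|Q| = 407.1 kW

Q = 407 kJ/s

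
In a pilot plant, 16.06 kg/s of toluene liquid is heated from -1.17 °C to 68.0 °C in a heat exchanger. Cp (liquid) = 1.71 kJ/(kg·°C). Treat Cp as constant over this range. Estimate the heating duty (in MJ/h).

Q = ṁ·Cp·ΔT = 16.06 × 1.71 × (68.0 − -1.17) = 1899.6 kJ/s
Heating duty = 6838.5 MJ/h

Q = 6840 MJ/h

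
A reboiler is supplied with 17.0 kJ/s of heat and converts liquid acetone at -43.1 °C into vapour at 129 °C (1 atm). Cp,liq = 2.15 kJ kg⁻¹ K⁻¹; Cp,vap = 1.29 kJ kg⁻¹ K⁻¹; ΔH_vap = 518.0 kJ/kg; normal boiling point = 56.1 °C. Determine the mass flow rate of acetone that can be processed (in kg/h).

Δh = 2.15×(56.1−-43.1) + 518.0 + 1.29×(129−56.1) = 825.32 kJ/kg
Q = 17.0 kJ/s = 17 kJ/s = 61200 kJ/h
ṁ = Q/Δh = 61200 / 825.32 = 74.153 kg/h

ṁ = 74.2 kg/h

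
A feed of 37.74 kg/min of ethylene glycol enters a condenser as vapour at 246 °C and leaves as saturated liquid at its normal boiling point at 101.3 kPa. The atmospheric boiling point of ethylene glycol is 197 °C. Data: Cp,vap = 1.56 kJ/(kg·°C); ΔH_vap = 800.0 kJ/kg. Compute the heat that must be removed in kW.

Q_c = 551 kW

vapour 246→197 °C: -76.44 kJ/kg
condensation at 197 °C: -800 kJ/kg
Δh = -76.44 + -800 = -876.44 kJ/kg
Q = ṁ·Δh = 37.74 kg/min × -876.44 kJ/kg = -33077 kJ/min
|Q| = 551.28 kW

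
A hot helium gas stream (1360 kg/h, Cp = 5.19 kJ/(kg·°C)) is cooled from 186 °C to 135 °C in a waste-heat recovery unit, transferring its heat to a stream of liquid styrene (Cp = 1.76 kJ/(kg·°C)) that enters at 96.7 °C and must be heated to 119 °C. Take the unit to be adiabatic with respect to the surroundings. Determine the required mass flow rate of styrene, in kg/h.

Heat released by hot stream: Q = 1360 × 5.19 × (186 − 135) = 359980 kJ/h
Energy balance on cold side (adiabatic exchanger): Q = ṁ_c·Cp_c·(T_c,out − T_c,in)
ṁ_c = 359980 / [1.76 × (119 − 96.7)] = 9171.9 kg/h

ṁ_c = 9170 kg/h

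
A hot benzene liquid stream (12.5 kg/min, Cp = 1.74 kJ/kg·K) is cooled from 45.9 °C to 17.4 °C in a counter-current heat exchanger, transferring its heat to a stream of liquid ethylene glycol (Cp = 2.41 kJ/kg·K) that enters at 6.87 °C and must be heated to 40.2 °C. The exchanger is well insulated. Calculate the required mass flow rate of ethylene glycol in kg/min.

ṁ_c = 7.72 kg/min

Heat released by hot stream: Q = 12.5 × 1.74 × (45.9 − 17.4) = 619.88 kJ/min
Energy balance on cold side (adiabatic exchanger): Q = ṁ_c·Cp_c·(T_c,out − T_c,in)
ṁ_c = 619.88 / [2.41 × (40.2 − 6.87)] = 7.7171 kg/min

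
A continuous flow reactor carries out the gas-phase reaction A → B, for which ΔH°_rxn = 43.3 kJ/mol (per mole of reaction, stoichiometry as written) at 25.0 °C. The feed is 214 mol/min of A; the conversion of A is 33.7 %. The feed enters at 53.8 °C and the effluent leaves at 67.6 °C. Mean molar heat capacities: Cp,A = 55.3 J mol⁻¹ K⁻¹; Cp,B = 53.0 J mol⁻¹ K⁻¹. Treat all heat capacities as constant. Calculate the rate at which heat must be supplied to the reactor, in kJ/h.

Extent of reaction ξ = 0.337 × 214 = 72.118 mol/min
Reaction term: ξ·ΔH°_rxn = 72.118 × 43.3 = 3122.7 kJ/min
Sensible, feed 53.8→25 °C: -340.82 kJ/min
Outlet flows (mol/min): A 141.88, B 72.118
Sensible, products 25→67.6 °C: 497.07 kJ/min
Q = ΔH = 3279 kJ/min = 54.649 kW
Heat supplied = 196740 kJ/h

Q_in = 197000 kJ/h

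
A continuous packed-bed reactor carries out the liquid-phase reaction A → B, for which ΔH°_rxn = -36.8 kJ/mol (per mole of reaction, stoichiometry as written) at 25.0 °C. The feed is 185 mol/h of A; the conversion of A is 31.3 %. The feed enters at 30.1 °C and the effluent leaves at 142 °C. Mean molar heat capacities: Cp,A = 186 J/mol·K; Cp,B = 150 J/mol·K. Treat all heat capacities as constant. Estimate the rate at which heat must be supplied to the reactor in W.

Q_in = 410 W

Extent of reaction ξ = 0.313 × 185 = 57.905 mol/h
Reaction term: ξ·ΔH°_rxn = 57.905 × -36.8 = -2130.9 kJ/h
Sensible, feed 30.1→25 °C: -175.49 kJ/h
Outlet flows (mol/h): A 127.09, B 57.905
Sensible, products 25→142 °C: 3782.1 kJ/h
Q = ΔH = 1475.7 kJ/h = 0.40991 kW
Heat supplied = 409.91 W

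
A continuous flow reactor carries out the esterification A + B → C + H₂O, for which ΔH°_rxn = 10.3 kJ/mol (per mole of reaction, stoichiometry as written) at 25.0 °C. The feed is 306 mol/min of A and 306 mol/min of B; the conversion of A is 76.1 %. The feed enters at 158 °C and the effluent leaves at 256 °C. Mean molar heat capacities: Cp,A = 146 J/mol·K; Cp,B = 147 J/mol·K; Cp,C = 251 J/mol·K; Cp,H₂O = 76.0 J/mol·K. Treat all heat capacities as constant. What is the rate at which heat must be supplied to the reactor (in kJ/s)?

Q_in = 217 kJ/s

Extent of reaction ξ = 0.761 × 306 = 232.87 mol/min
Reaction term: ξ·ΔH°_rxn = 232.87 × 10.3 = 2398.5 kJ/min
Sensible, feed 158→25 °C: -11925 kJ/min
Outlet flows (mol/min): A 73.134, B 73.134, C 232.87, H₂O 232.87
Sensible, products 25→256 °C: 22540 kJ/min
Q = ΔH = 13014 kJ/min = 216.9 kW
Heat supplied = 216.9 kJ/s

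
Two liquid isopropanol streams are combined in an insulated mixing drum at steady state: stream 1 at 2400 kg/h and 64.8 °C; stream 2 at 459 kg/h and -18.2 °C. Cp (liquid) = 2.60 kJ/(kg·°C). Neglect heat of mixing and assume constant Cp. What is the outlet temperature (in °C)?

T_out = 51.5 °C

Energy balance with Q = 0: Σ ṁᵢCp,ᵢ(T_out − Tᵢ) = 0
T_out = Σ ṁᵢCp,ᵢTᵢ / Σ ṁᵢCp,ᵢ
      = 382630 / 7433.4 = 51.475 °C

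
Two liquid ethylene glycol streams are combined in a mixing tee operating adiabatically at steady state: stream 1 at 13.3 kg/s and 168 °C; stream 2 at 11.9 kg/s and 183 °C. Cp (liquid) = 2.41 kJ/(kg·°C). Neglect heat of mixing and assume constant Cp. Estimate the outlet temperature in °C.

Adiabatic, steady state ⇒ Σ ṁᵢCp,ᵢ(T_out − Tᵢ) = 0
T_out = Σ ṁᵢCp,ᵢTᵢ / Σ ṁᵢCp,ᵢ
      = 10633 / 60.732 = 175.08 °C

T_out = 175 °C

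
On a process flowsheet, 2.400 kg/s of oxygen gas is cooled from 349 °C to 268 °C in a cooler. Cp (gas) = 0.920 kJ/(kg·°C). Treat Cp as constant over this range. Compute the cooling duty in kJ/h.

Q = ṁ·Cp·ΔT = 2.400 × 0.920 × (268 − 349) = -178.85 kJ/s
Cooling duty = 643850 kJ/h

Q_c = 644000 kJ/h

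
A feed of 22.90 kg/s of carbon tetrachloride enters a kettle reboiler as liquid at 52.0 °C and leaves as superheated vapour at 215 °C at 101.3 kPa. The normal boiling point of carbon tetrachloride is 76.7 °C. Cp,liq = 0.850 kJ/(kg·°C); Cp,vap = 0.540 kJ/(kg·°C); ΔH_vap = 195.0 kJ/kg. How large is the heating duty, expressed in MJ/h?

liquid 52.0→76.7 °C: 20.995 kJ/kg
vaporisation at 76.7 °C: 195 kJ/kg
vapour 76.7→215 °C: 74.682 kJ/kg
Δh = 20.995 + 195 + 74.682 = 290.68 kJ/kg
Q = ṁ·Δh = 22.90 kg/s × 290.68 kJ/kg = 6656.5 kJ/s
|Q| = 6656.5 kW = 23963 MJ/h

Q = 24000 MJ/h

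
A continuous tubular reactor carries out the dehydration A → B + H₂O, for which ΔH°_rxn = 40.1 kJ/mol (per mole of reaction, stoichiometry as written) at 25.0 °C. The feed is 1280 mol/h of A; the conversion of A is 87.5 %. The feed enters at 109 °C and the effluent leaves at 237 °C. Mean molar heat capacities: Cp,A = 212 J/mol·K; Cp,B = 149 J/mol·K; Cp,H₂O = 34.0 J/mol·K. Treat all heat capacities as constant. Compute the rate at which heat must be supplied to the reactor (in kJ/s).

Q_in = 20.2 kJ/s

Extent of reaction ξ = 0.875 × 1280 = 1120 mol/h
Reaction term: ξ·ΔH°_rxn = 1120 × 40.1 = 44912 kJ/h
Sensible, feed 109→25 °C: -22794 kJ/h
Outlet flows (mol/h): A 160, B 1120, H₂O 1120
Sensible, products 25→237 °C: 50643 kJ/h
Q = ΔH = 72760 kJ/h = 20.211 kW
Heat supplied = 20.211 kJ/s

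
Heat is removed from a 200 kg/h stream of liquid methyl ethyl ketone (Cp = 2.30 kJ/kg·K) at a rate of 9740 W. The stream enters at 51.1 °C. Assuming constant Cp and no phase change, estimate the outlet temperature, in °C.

Q = 9740 W = 35064 kJ/h
ΔT = Q/(ṁ·Cp) = 35064/(200×2.30) = 76.226 K
T_out = 51.1 − 76.226 = -25.126 °C

T_out = -25.1 °C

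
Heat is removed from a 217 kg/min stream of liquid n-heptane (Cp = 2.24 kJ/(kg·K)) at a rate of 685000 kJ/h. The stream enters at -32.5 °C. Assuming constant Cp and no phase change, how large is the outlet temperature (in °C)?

T_out = -56.0 °C

Q = 685000 kJ/h = 11417 kJ/min
ΔT = Q/(ṁ·Cp) = 11417/(217×2.24) = 23.487 K
T_out = -32.5 − 23.487 = -55.987 °C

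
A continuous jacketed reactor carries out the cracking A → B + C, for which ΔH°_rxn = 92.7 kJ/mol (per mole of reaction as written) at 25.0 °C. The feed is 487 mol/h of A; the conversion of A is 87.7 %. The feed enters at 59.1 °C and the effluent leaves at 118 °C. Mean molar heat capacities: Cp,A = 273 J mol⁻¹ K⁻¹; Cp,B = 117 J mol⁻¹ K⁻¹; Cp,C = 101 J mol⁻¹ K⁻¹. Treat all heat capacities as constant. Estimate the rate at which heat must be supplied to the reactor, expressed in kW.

Extent of reaction ξ = 0.877 × 487 = 427.1 mol/h
Reaction term: ξ·ΔH°_rxn = 427.1 × 92.7 = 39592 kJ/h
Sensible, feed 59.1→25 °C: -4533.6 kJ/h
Outlet flows (mol/h): A 59.901, B 427.1, C 427.1
Sensible, products 25→118 °C: 10180 kJ/h
Q = ΔH = 45238 kJ/h = 12.566 kW
Heat supplied = 12.566 kW

Q_in = 12.6 kW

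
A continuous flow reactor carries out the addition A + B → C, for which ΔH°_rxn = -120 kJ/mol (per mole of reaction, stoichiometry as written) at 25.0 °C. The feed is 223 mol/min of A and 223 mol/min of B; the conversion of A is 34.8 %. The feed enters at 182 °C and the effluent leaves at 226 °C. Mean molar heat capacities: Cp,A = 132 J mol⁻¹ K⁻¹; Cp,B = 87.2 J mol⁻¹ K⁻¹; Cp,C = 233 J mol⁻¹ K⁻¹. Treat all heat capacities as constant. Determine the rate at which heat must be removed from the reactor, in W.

Extent of reaction ξ = 0.348 × 223 = 77.604 mol/min
Reaction term: ξ·ΔH°_rxn = 77.604 × -120 = -9312.5 kJ/min
Sensible, feed 182→25 °C: -7674.4 kJ/min
Outlet flows (mol/min): A 145.4, B 145.4, C 77.604
Sensible, products 25→226 °C: 10040 kJ/min
Q = ΔH = -6946.4 kJ/min = -115.77 kW
Heat removed = 115770 W

Q_out = 116000 W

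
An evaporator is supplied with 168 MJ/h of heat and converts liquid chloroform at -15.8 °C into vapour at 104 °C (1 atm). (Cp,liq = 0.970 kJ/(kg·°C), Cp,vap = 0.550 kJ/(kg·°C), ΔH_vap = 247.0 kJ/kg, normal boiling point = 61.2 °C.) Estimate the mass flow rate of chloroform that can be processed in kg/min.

Δh = 0.970×(61.2−-15.8) + 247.0 + 0.550×(104−61.2) = 345.23 kJ/kg
Q = 168 MJ/h = 46.667 kJ/s = 2800 kJ/min
ṁ = Q/Δh = 2800 / 345.23 = 8.1105 kg/min

ṁ = 8.11 kg/min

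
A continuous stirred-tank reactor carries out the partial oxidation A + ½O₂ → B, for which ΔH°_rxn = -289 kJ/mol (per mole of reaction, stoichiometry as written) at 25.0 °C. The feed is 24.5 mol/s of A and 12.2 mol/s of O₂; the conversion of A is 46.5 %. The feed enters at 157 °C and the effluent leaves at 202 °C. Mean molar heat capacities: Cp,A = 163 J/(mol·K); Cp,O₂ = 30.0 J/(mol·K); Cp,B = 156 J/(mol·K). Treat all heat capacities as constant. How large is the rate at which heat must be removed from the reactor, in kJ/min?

Q_out = 188000 kJ/min

Extent of reaction ξ = 0.465 × 24.5 = 11.393 mol/s
Reaction term: ξ·ΔH°_rxn = 11.393 × -289 = -3292.4 kJ/s
Sensible, feed 157→25 °C: -575.45 kJ/s
Outlet flows (mol/s): A 13.107, O₂ 6.5037, B 11.393
Sensible, products 25→202 °C: 727.27 kJ/s
Q = ΔH = -3140.6 kJ/s = -3140.6 kW
Heat removed = 188440 kJ/min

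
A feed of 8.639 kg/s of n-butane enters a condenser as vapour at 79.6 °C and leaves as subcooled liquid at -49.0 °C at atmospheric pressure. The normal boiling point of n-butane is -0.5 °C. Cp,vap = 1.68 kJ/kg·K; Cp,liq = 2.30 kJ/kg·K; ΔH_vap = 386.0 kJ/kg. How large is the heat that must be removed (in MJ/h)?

Q_c = 19700 MJ/h

vapour 79.6→-0.5 °C: -134.57 kJ/kg
condensation at -0.5 °C: -386 kJ/kg
liquid -0.5→-49.0 °C: -111.55 kJ/kg
Δh = -134.57 + -386 + -111.55 = -632.12 kJ/kg
Q = ṁ·Δh = 8.639 kg/s × -632.12 kJ/kg = -5460.9 kJ/s
|Q| = 5460.9 kW = 19659 MJ/h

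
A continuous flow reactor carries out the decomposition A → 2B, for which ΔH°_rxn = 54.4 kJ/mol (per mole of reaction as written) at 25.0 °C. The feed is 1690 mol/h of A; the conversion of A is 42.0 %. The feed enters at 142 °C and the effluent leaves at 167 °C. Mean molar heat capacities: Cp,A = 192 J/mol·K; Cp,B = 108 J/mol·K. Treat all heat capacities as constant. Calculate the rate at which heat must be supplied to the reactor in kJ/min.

Extent of reaction ξ = 0.420 × 1690 = 709.8 mol/h
Reaction term: ξ·ΔH°_rxn = 709.8 × 54.4 = 38613 kJ/h
Sensible, feed 142→25 °C: -37964 kJ/h
Outlet flows (mol/h): A 980.2, B 1419.6
Sensible, products 25→167 °C: 48495 kJ/h
Q = ΔH = 49144 kJ/h = 13.651 kW
Heat supplied = 819.07 kJ/min

Q_in = 819 kJ/min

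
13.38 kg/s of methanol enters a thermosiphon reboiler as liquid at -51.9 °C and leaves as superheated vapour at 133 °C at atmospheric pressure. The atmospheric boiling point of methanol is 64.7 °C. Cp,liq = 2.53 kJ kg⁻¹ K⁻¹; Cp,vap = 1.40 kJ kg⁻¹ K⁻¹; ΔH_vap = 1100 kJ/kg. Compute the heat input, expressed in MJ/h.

liquid -51.9→64.7 °C: 295 kJ/kg
vaporisation at 64.7 °C: 1100 kJ/kg
vapour 64.7→133 °C: 95.62 kJ/kg
Δh = 295 + 1100 + 95.62 = 1490.6 kJ/kg
Q = ṁ·Δh = 13.38 kg/s × 1490.6 kJ/kg = 19944 kJ/s
|Q| = 19944 kW = 71800 MJ/h

Q = 71800 MJ/h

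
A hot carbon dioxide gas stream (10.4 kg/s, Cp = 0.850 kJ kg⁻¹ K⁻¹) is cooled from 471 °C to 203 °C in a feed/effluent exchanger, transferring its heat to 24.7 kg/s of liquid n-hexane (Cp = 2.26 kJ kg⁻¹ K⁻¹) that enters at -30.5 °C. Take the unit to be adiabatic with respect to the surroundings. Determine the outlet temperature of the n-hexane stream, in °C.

T_c,out = 11.9 °C

Heat released by hot stream: Q = 10.4 × 0.850 × (471 − 203) = 2369.1 kJ/s
Energy balance on cold side (adiabatic exchanger): Q = ṁ_c·Cp_c·(T_c,out − T_c,in)
T_c,out = -30.5 + 2369.1/(24.7 × 2.26) = 11.941 °C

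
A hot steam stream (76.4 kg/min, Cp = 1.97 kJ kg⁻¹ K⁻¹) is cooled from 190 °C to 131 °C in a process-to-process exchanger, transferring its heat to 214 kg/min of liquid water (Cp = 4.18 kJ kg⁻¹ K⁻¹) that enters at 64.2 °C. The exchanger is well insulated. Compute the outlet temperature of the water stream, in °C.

Heat released by hot stream: Q = 76.4 × 1.97 × (190 − 131) = 8880 kJ/min
Energy balance on cold side (adiabatic exchanger): Q = ṁ_c·Cp_c·(T_c,out − T_c,in)
T_c,out = 64.2 + 8880/(214 × 4.18) = 74.127 °C

T_c,out = 74.1 °C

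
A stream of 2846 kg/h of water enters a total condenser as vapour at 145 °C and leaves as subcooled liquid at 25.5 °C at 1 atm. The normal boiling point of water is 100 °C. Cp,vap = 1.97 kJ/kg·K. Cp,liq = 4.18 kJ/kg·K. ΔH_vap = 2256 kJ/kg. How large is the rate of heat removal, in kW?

Q_c = 2100 kW

vapour 145→100 °C: -88.65 kJ/kg
condensation at 100 °C: -2256 kJ/kg
liquid 100→25.5 °C: -311.41 kJ/kg
Δh = -88.65 + -2256 + -311.41 = -2656.1 kJ/kg
Q = ṁ·Δh = 2846 kg/h × -2656.1 kJ/kg = -7.5591e+06 kJ/h
|Q| = 2099.8 kW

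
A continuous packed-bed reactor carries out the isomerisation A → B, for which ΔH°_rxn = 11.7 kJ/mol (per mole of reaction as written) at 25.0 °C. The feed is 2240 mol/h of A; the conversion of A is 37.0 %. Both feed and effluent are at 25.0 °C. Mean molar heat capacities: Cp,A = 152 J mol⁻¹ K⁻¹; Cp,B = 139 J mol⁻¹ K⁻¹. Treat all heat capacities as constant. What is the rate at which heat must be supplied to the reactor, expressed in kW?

Q_in = 2.69 kW

Extent of reaction ξ = 0.370 × 2240 = 828.8 mol/h
Reaction term: ξ·ΔH°_rxn = 828.8 × 11.7 = 9697 kJ/h
Q = ΔH = 9697 kJ/h = 2.6936 kW
Heat supplied = 2.6936 kW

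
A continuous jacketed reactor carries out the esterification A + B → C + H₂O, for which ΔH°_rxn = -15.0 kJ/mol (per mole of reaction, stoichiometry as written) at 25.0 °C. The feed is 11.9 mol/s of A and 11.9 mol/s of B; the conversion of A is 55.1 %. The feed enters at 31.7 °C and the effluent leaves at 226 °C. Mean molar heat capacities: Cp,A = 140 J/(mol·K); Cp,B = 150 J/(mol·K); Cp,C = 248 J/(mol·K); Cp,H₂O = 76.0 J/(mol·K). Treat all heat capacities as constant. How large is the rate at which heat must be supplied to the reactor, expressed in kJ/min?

Extent of reaction ξ = 0.551 × 11.9 = 6.5569 mol/s
Reaction term: ξ·ΔH°_rxn = 6.5569 × -15.0 = -98.354 kJ/s
Sensible, feed 31.7→25 °C: -23.122 kJ/s
Outlet flows (mol/s): A 5.3431, B 5.3431, C 6.5569, H₂O 6.5569
Sensible, products 25→226 °C: 738.46 kJ/s
Q = ΔH = 616.99 kJ/s = 616.99 kW
Heat supplied = 37019 kJ/min

Q_in = 37000 kJ/min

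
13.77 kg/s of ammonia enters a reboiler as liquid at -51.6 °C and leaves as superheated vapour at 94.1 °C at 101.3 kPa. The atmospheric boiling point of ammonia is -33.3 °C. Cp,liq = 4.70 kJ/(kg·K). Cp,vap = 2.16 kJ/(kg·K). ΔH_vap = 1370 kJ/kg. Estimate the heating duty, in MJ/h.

liquid -51.6→-33.3 °C: 86.01 kJ/kg
vaporisation at -33.3 °C: 1370 kJ/kg
vapour -33.3→94.1 °C: 275.18 kJ/kg
Δh = 86.01 + 1370 + 275.18 = 1731.2 kJ/kg
Q = ṁ·Δh = 13.77 kg/s × 1731.2 kJ/kg = 23839 kJ/s
|Q| = 23839 kW = 85819 MJ/h

Q = 85800 MJ/h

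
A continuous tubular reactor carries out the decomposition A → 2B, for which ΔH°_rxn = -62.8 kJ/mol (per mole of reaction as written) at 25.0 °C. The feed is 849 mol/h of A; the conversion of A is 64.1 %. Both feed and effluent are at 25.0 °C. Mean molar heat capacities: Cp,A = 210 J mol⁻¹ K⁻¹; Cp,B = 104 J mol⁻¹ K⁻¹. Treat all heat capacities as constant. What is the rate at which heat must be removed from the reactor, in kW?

Q_out = 9.49 kW

Extent of reaction ξ = 0.641 × 849 = 544.21 mol/h
Reaction term: ξ·ΔH°_rxn = 544.21 × -62.8 = -34176 kJ/h
Q = ΔH = -34176 kJ/h = -9.4934 kW
Heat removed = 9.4934 kW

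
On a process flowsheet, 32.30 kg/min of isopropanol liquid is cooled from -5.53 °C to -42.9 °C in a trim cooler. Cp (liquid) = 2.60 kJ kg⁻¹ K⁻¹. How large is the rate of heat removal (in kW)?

Q = ṁ·Cp·ΔT = 32.30 × 2.60 × (-42.9 − -5.53) = -3138.3 kJ/min
Converting: 3138.3 / 60 s = 52.306 kW

Q_c = 52.3 kW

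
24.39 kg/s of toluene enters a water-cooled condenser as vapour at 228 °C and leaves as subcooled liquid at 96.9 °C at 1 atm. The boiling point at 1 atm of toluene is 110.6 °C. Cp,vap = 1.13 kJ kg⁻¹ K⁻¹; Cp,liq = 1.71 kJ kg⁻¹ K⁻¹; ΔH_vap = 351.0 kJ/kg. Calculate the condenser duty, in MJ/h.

vapour 228→110.6 °C: -132.66 kJ/kg
condensation at 110.6 °C: -351 kJ/kg
liquid 110.6→96.9 °C: -23.427 kJ/kg
Δh = -132.66 + -351 + -23.427 = -507.09 kJ/kg
Q = ṁ·Δh = 24.39 kg/s × -507.09 kJ/kg = -12368 kJ/s
|Q| = 12368 kW = 44524 MJ/h

Q_c = 44500 MJ/h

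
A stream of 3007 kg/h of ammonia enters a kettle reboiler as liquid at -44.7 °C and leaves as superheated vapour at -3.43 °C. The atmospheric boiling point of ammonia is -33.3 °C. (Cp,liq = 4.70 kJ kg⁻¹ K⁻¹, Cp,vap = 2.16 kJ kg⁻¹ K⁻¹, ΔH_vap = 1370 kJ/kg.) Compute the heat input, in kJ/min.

Q = 74600 kJ/min

liquid -44.7→-33.3 °C: 53.58 kJ/kg
vaporisation at -33.3 °C: 1370 kJ/kg
vapour -33.3→-3.43 °C: 64.519 kJ/kg
Δh = 53.58 + 1370 + 64.519 = 1488.1 kJ/kg
Q = ṁ·Δh = 3007 kg/h × 1488.1 kJ/kg = 4.4747e+06 kJ/h
|Q| = 1243 kW = 74579 kJ/min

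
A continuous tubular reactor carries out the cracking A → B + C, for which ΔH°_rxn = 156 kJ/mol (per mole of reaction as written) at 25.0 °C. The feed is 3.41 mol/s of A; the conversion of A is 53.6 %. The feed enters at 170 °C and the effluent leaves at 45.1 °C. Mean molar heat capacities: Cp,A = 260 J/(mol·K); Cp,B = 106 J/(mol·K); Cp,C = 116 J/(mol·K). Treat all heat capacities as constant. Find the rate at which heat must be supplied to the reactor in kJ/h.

Q_in = 623000 kJ/h

Extent of reaction ξ = 0.536 × 3.41 = 1.8278 mol/s
Reaction term: ξ·ΔH°_rxn = 1.8278 × 156 = 285.13 kJ/s
Sensible, feed 170→25 °C: -128.56 kJ/s
Outlet flows (mol/s): A 1.5822, B 1.8278, C 1.8278
Sensible, products 25→45.1 °C: 16.425 kJ/s
Q = ΔH = 173 kJ/s = 173 kW
Heat supplied = 622790 kJ/h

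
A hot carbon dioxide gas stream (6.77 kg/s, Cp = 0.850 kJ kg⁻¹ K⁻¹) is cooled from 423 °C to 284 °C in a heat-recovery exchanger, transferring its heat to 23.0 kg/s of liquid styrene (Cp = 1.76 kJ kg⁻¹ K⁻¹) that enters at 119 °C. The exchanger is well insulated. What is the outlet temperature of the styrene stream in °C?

T_c,out = 139 °C

Heat released by hot stream: Q = 6.77 × 0.850 × (423 − 284) = 799.88 kJ/s
Energy balance on cold side (adiabatic exchanger): Q = ṁ_c·Cp_c·(T_c,out − T_c,in)
T_c,out = 119 + 799.88/(23.0 × 1.76) = 138.76 °C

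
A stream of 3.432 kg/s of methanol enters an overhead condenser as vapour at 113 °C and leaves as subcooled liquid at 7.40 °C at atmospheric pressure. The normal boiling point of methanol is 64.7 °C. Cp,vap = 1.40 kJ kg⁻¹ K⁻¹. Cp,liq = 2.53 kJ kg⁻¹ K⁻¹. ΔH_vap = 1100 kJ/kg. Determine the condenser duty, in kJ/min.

Q_c = 270000 kJ/min

vapour 113→64.7 °C: -67.62 kJ/kg
condensation at 64.7 °C: -1100 kJ/kg
liquid 64.7→7.40 °C: -144.97 kJ/kg
Δh = -67.62 + -1100 + -144.97 = -1312.6 kJ/kg
Q = ṁ·Δh = 3.432 kg/s × -1312.6 kJ/kg = -4504.8 kJ/s
|Q| = 4504.8 kW = 270290 kJ/min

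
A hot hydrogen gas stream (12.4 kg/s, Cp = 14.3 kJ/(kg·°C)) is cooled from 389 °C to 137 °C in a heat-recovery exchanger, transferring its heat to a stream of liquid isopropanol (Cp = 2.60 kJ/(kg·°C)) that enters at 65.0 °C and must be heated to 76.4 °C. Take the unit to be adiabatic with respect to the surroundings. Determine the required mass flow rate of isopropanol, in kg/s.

ṁ_c = 1510 kg/s

Heat released by hot stream: Q = 12.4 × 14.3 × (389 − 137) = 44685 kJ/s
Energy balance on cold side (adiabatic exchanger): Q = ṁ_c·Cp_c·(T_c,out − T_c,in)
ṁ_c = 44685 / [2.60 × (76.4 − 65.0)] = 1507.6 kg/s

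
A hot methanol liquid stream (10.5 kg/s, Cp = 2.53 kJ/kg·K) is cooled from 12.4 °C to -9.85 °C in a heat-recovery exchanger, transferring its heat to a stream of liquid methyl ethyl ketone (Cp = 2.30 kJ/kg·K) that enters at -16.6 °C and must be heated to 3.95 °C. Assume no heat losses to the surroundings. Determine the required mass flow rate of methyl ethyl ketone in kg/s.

Heat released by hot stream: Q = 10.5 × 2.53 × (12.4 − -9.85) = 591.07 kJ/s
Energy balance on cold side (adiabatic exchanger): Q = ṁ_c·Cp_c·(T_c,out − T_c,in)
ṁ_c = 591.07 / [2.30 × (3.95 − -16.6)] = 12.505 kg/s

ṁ_c = 12.5 kg/s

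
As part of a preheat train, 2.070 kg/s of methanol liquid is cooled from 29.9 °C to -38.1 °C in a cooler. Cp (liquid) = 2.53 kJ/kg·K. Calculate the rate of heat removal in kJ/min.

Q_c = 21400 kJ/min

Q = ṁ·Cp·ΔT = 2.070 × 2.53 × (-38.1 − 29.9) = -356.12 kJ/s
Cooling duty = 21367 kJ/min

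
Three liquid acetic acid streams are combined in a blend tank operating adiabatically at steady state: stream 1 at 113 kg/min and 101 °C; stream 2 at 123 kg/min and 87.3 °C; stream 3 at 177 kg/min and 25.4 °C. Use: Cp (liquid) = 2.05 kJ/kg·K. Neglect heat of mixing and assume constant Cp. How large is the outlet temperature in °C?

Energy balance with Q = 0: Σ ṁᵢCp,ᵢ(T_out − Tᵢ) = 0
Σ ṁᵢCp,ᵢTᵢ = 113×2.05×101 + 123×2.05×87.3 + 177×2.05×25.4 = 54626
Σ ṁᵢCp,ᵢ = 113×2.05 + 123×2.05 + 177×2.05 = 846.65
T_out = 54626 / 846.65 = 64.52 °C

T_out = 64.5 °C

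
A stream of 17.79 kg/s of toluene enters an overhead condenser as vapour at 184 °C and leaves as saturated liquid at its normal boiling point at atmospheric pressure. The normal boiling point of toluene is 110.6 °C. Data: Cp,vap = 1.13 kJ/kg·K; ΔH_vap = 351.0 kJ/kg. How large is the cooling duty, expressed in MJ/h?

vapour 184→110.6 °C: -82.942 kJ/kg
condensation at 110.6 °C: -351 kJ/kg
Δh = -82.942 + -351 = -433.94 kJ/kg
Q = ṁ·Δh = 17.79 kg/s × -433.94 kJ/kg = -7719.8 kJ/s
|Q| = 7719.8 kW = 27791 MJ/h

Q_c = 27800 MJ/h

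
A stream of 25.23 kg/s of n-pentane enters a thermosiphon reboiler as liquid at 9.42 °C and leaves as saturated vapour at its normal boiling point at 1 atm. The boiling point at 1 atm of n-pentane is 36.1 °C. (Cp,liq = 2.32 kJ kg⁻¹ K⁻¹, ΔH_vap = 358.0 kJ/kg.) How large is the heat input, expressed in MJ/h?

liquid 9.42→36.1 °C: 61.898 kJ/kg
vaporisation at 36.1 °C: 358 kJ/kg
Δh = 61.898 + 358 = 419.9 kJ/kg
Q = ṁ·Δh = 25.23 kg/s × 419.9 kJ/kg = 10594 kJ/s
|Q| = 10594 kW = 38138 MJ/h

Q = 38100 MJ/h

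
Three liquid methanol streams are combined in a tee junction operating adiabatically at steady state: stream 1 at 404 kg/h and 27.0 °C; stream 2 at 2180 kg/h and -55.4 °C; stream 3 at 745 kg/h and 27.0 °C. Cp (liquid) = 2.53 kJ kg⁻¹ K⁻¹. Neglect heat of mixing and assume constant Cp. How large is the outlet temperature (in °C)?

T_out = -27.0 °C

No heat crosses the boundary, so H_out = H_in.
T_out = Σ ṁᵢCp,ᵢTᵢ / Σ ṁᵢCp,ᵢ
      = -227060 / 8422.4 = -26.96 °C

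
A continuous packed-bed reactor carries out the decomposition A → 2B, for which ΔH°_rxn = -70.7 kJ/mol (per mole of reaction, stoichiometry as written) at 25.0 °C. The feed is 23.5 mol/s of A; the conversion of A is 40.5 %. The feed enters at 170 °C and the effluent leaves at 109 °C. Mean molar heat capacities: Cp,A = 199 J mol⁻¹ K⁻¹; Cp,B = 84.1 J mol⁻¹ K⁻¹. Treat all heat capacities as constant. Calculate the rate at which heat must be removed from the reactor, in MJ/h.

Extent of reaction ξ = 0.405 × 23.5 = 9.5175 mol/s
Reaction term: ξ·ΔH°_rxn = 9.5175 × -70.7 = -672.89 kJ/s
Sensible, feed 170→25 °C: -678.09 kJ/s
Outlet flows (mol/s): A 13.982, B 19.035
Sensible, products 25→109 °C: 368.2 kJ/s
Q = ΔH = -982.78 kJ/s = -982.78 kW
Heat removed = 3538 MJ/h

Q_out = 3540 MJ/h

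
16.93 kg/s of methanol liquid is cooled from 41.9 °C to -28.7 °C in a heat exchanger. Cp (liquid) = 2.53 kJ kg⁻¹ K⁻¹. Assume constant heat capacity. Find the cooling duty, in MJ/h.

Q_c = 10900 MJ/h

Q = ṁ·Cp·ΔT = 16.93 × 2.53 × (-28.7 − 41.9) = -3024 kJ/s
Cooling duty = 10886 MJ/h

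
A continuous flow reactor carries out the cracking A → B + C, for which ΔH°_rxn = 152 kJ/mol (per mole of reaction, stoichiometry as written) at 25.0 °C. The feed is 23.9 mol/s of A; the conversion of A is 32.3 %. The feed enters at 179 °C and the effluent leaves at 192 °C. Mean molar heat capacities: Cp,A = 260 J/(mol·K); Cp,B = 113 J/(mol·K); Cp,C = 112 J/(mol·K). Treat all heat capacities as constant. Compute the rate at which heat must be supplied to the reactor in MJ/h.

Extent of reaction ξ = 0.323 × 23.9 = 7.7197 mol/s
Reaction term: ξ·ΔH°_rxn = 7.7197 × 152 = 1173.4 kJ/s
Sensible, feed 179→25 °C: -956.96 kJ/s
Outlet flows (mol/s): A 16.18, B 7.7197, C 7.7197
Sensible, products 25→192 °C: 992.62 kJ/s
Q = ΔH = 1209.1 kJ/s = 1209.1 kW
Heat supplied = 4352.6 MJ/h

Q_in = 4350 MJ/h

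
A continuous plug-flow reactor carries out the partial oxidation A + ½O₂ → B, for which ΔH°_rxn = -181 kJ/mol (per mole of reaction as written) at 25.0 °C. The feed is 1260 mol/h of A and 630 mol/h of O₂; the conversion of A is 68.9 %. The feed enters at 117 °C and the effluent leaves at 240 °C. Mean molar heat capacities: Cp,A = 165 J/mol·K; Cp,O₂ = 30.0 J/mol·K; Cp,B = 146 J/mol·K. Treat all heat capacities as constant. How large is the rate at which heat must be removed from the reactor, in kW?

Extent of reaction ξ = 0.689 × 1260 = 868.14 mol/h
Reaction term: ξ·ΔH°_rxn = 868.14 × -181 = -157130 kJ/h
Sensible, feed 117→25 °C: -20866 kJ/h
Outlet flows (mol/h): A 391.86, O₂ 195.93, B 868.14
Sensible, products 25→240 °C: 42416 kJ/h
Q = ΔH = -135580 kJ/h = -37.662 kW
Heat removed = 37.662 kW

Q_out = 37.7 kW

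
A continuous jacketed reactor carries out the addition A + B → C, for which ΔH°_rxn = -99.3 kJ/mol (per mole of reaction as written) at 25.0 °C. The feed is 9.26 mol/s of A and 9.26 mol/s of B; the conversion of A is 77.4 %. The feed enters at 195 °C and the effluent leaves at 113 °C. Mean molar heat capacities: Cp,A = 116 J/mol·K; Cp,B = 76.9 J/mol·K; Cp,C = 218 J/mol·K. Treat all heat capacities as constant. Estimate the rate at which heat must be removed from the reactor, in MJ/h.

Q_out = 3030 MJ/h

Extent of reaction ξ = 0.774 × 9.26 = 7.1672 mol/s
Reaction term: ξ·ΔH°_rxn = 7.1672 × -99.3 = -711.71 kJ/s
Sensible, feed 195→25 °C: -303.66 kJ/s
Outlet flows (mol/s): A 2.0928, B 2.0928, C 7.1672
Sensible, products 25→113 °C: 173.02 kJ/s
Q = ΔH = -842.35 kJ/s = -842.35 kW
Heat removed = 3032.5 MJ/h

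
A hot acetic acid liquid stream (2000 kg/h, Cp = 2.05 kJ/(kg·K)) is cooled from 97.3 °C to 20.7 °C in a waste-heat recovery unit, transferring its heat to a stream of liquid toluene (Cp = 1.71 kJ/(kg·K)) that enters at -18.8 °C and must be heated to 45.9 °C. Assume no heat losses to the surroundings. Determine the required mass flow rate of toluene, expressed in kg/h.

Heat released by hot stream: Q = 2000 × 2.05 × (97.3 − 20.7) = 314060 kJ/h
Energy balance on cold side (adiabatic exchanger): Q = ṁ_c·Cp_c·(T_c,out − T_c,in)
ṁ_c = 314060 / [1.71 × (45.9 − -18.8)] = 2838.7 kg/h

ṁ_c = 2840 kg/h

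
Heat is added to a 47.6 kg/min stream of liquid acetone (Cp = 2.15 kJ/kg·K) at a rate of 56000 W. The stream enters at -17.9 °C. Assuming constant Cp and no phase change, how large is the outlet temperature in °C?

T_out = 14.9 °C

Q = 56000 W = 3360 kJ/min
ΔT = Q/(ṁ·Cp) = 3360/(47.6×2.15) = 32.832 K
T_out = -17.9 + 32.832 = 14.932 °C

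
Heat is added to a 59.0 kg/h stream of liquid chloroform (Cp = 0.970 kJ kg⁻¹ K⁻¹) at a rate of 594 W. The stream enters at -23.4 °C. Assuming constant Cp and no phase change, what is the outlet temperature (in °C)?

T_out = 14.0 °C

Q = 594 W = 2138.4 kJ/h
ΔT = Q/(ṁ·Cp) = 2138.4/(59.0×0.970) = 37.365 K
T_out = -23.4 + 37.365 = 13.965 °C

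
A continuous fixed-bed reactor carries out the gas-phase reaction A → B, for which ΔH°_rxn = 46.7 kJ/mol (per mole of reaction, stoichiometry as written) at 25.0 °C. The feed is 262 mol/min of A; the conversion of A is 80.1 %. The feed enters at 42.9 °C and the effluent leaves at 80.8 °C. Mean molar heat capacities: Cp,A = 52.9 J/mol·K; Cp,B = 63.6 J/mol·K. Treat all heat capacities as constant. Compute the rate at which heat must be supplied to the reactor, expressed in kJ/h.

Extent of reaction ξ = 0.801 × 262 = 209.86 mol/min
Reaction term: ξ·ΔH°_rxn = 209.86 × 46.7 = 9800.6 kJ/min
Sensible, feed 42.9→25 °C: -248.09 kJ/min
Outlet flows (mol/min): A 52.138, B 209.86
Sensible, products 25→80.8 °C: 898.68 kJ/min
Q = ΔH = 10451 kJ/min = 174.19 kW
Heat supplied = 627070 kJ/h

Q_in = 627000 kJ/h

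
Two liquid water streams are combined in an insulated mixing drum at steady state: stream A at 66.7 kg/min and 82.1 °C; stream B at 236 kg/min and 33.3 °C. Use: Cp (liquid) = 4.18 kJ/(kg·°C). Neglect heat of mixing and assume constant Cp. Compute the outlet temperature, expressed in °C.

T_out = 44.1 °C

No heat crosses the boundary, so H_out = H_in.
T_out = Σ ṁᵢCp,ᵢTᵢ / Σ ṁᵢCp,ᵢ
      = 55740 / 1265.3 = 44.053 °C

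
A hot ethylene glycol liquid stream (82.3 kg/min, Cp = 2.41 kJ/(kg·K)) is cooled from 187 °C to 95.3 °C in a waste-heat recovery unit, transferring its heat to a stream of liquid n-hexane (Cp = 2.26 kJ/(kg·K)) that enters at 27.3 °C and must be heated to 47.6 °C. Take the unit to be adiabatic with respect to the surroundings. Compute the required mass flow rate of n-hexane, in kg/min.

Heat released by hot stream: Q = 82.3 × 2.41 × (187 − 95.3) = 18188 kJ/min
Energy balance on cold side (adiabatic exchanger): Q = ṁ_c·Cp_c·(T_c,out − T_c,in)
ṁ_c = 18188 / [2.26 × (47.6 − 27.3)] = 396.44 kg/min

ṁ_c = 396 kg/min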